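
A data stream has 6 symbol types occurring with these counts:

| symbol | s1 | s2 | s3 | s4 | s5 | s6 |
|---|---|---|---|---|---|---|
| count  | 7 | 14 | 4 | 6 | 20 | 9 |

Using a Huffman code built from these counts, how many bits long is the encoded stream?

Greedily combine the two least-frequent nodes:
s3(4) + s4(6) → 10
s1(7) + s6(9) → 16
10 + s2(14) → 24
16 + s5(20) → 36
24 + 36 → 60
Each symbol's bit-cost is frequency × depth; summing gives 146 bits (equivalently 10 + 16 + 24 + 36 + 60).

146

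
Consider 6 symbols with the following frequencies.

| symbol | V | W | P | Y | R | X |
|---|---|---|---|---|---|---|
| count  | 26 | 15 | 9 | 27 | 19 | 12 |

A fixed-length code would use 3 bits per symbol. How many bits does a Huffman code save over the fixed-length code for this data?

53

Fixed-length: 3 bits × 108 symbols = 324 bits.
Huffman merges:
merge P(9) and X(12): 21
merge W(15) and R(19): 34
merge 21 and V(26): 47
merge Y(27) and 34: 61
merge 47 and 61: 108
Huffman total = 21 + 34 + 47 + 61 + 108 = 271 bits.
Saving = 324 − 271 = 53 bits.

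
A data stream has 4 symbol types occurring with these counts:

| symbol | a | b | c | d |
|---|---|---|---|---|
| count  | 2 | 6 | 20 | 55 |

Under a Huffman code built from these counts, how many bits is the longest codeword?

3

Merge the two lowest-weight nodes at each step:
merge a(2) and b(6): 8
merge 8 and c(20): 28
merge 28 and d(55): 83
The first pair merged (a, b) ends up deepest, at depth 3.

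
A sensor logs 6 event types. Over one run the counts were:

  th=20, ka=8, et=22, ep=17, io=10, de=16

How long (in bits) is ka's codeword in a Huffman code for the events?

Build the tree from the bottom:
ka(8) + io(10) → 18
de(16) + ep(17) → 33
18 + th(20) → 38
et(22) + 33 → 55
38 + 55 → 93
ka's leaf is at depth 3, giving a 3-bit codeword.

3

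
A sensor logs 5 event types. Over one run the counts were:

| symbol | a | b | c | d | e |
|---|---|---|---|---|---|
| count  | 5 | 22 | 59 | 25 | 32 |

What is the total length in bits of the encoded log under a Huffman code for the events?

306

Build the Huffman tree bottom-up:
merge a(5) and b(22): 27
merge d(25) and 27: 52
merge e(32) and 52: 84
merge c(59) and 84: 143
Each symbol's bit-cost is frequency × depth; summing gives 306 bits (equivalently 27 + 52 + 84 + 143).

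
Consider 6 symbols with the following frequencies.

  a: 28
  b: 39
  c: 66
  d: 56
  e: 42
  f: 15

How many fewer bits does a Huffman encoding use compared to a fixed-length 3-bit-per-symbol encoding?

Fixed-length: 3 bits × 246 symbols = 738 bits.
Huffman merges:
merge f(15) and a(28): 43
merge b(39) and e(42): 81
merge 43 and d(56): 99
merge c(66) and 81: 147
merge 99 and 147: 246
Huffman total = 43 + 81 + 99 + 147 + 246 = 616 bits.
Saving = 738 − 616 = 122 bits.

122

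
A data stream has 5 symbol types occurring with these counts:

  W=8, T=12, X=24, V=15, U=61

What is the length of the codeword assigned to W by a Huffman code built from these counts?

Repeatedly merge the two smallest:
merge W(8) and T(12): 20
merge V(15) and 20: 35
merge X(24) and 35: 59
merge 59 and U(61): 120
W's leaf is at depth 4, giving a 4-bit codeword.

4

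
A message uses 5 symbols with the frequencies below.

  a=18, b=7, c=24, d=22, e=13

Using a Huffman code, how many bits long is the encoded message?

Build the Huffman tree bottom-up:
merge b(7) and e(13): 20
merge a(18) and 20: 38
merge d(22) and c(24): 46
merge 38 and 46: 84
Each symbol's bit-cost is frequency × depth; summing gives 188 bits (equivalently 20 + 38 + 46 + 84).

188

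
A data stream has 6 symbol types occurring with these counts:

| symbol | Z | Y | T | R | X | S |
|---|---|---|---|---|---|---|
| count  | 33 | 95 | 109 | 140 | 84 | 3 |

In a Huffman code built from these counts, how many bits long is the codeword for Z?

Huffman merges, smallest pair first:
S(3) + Z(33) → 36
36 + X(84) → 120
Y(95) + T(109) → 204
120 + R(140) → 260
204 + 260 → 464
Z's leaf is at depth 4, giving a 4-bit codeword.

4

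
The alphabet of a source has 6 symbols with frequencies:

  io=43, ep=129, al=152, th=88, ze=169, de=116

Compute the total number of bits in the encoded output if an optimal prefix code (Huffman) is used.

1770

Greedily combine the two least-frequent nodes:
combine io(43), th(88) → 131
combine de(116), ep(129) → 245
combine 131, al(152) → 283
combine ze(169), 245 → 414
combine 283, 414 → 697
Total encoded bits = sum of merged weights = 131 + 245 + 283 + 414 + 697 = 1770.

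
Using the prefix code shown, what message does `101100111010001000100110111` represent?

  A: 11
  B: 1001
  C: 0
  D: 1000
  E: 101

EBACDDBEA

Read left to right; each codeword is recognised as soon as it completes (prefix code):
  101→E | 1001→B | 11→A | 0→C | 1000→D | 1000→D | 1001→B | 101→E | 11→A
Decoded message: EBACDDBEA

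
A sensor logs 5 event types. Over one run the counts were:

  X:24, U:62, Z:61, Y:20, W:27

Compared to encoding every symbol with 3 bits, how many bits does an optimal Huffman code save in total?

Fixed-length: 3 bits × 194 symbols = 582 bits.
Huffman merges:
combine Y(20), X(24) → 44
combine W(27), 44 → 71
combine Z(61), U(62) → 123
combine 71, 123 → 194
Huffman total = 44 + 71 + 123 + 194 = 432 bits.
Saving = 582 − 432 = 150 bits.

150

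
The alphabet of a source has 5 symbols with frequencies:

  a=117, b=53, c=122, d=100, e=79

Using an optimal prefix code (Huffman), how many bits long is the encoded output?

1074

Merge the two smallest weights repeatedly:
combine b(53), e(79) → 132
combine d(100), a(117) → 217
combine c(122), 132 → 254
combine 217, 254 → 471
Total encoded bits = sum of merged weights = 132 + 217 + 254 + 471 = 1074.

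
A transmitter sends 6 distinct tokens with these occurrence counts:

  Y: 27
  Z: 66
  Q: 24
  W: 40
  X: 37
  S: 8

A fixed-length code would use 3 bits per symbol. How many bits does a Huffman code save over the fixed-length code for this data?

111

Fixed-length: 3 bits × 202 symbols = 606 bits.
Huffman merges:
merge S(8) and Q(24): 32
merge Y(27) and 32: 59
merge X(37) and W(40): 77
merge 59 and Z(66): 125
merge 77 and 125: 202
Huffman total = 32 + 59 + 77 + 125 + 202 = 495 bits.
Saving = 606 − 495 = 111 bits.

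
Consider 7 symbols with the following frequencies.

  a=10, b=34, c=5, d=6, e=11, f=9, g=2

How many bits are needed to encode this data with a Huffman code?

183

Build the Huffman tree bottom-up:
combine g(2), c(5) → 7
combine d(6), 7 → 13
combine f(9), a(10) → 19
combine e(11), 13 → 24
combine 19, 24 → 43
combine b(34), 43 → 77
The encoded length is the sum of every internal node's weight: 7 + 13 + 19 + 24 + 43 + 77 = 183 bits.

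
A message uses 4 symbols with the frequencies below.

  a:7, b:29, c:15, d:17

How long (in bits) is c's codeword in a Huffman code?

3

Build the tree from the bottom:
a(7) + c(15) → 22
d(17) + 22 → 39
b(29) + 39 → 68
The subtree containing c is merged 3 times, so code length = 3.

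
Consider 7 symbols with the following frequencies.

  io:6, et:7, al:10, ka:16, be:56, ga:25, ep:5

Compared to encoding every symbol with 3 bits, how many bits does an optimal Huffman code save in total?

84

Fixed-length: 3 bits × 125 symbols = 375 bits.
Huffman merges:
ep(5) + io(6) → 11
et(7) + al(10) → 17
11 + ka(16) → 27
17 + ga(25) → 42
27 + 42 → 69
be(56) + 69 → 125
Huffman total = 11 + 17 + 27 + 42 + 69 + 125 = 291 bits.
Saving = 375 − 291 = 84 bits.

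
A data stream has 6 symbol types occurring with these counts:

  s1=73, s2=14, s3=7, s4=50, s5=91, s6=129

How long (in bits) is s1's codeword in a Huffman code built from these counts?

2

Build the tree from the bottom:
combine s3(7), s2(14) → 21
combine 21, s4(50) → 71
combine 71, s1(73) → 144
combine s5(91), s6(129) → 220
combine 144, 220 → 364
The subtree containing s1 is merged 2 times, so code length = 2.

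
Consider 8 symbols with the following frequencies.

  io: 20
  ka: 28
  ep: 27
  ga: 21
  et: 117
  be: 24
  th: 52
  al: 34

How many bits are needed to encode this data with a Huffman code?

889

Build the Huffman tree bottom-up:
combine io(20), ga(21) → 41
combine be(24), ep(27) → 51
combine ka(28), al(34) → 62
combine 41, 51 → 92
combine th(52), 62 → 114
combine 92, 114 → 206
combine et(117), 206 → 323
Total encoded bits = sum of merged weights = 41 + 51 + 62 + 92 + 114 + 206 + 323 = 889.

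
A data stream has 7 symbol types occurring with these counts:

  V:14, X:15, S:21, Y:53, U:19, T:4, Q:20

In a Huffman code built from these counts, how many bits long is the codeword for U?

3

Repeatedly merge the two smallest:
T(4) + V(14) → 18
X(15) + 18 → 33
U(19) + Q(20) → 39
S(21) + 33 → 54
39 + Y(53) → 92
54 + 92 → 146
U's leaf is at depth 3, giving a 3-bit codeword.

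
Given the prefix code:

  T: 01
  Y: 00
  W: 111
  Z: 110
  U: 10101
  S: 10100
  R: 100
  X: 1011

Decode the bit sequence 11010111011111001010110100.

Read left to right; each codeword is recognised as soon as it completes (prefix code):
  110→Z | 1011→X | 1011→X | 111→W | 00→Y | 10101→U | 10100→S
Decoded message: ZXXWYUS

ZXXWYUS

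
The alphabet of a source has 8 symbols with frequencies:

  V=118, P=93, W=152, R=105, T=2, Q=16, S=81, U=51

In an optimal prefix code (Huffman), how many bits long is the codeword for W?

2

Huffman merges, smallest pair first:
combine T(2), Q(16) → 18
combine 18, U(51) → 69
combine 69, S(81) → 150
combine P(93), R(105) → 198
combine V(118), 150 → 268
combine W(152), 198 → 350
combine 268, 350 → 618
The subtree containing W is merged 2 times, so code length = 2.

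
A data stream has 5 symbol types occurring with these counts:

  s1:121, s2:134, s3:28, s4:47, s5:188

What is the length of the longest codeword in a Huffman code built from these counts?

3

Merge the two lowest-weight nodes at each step:
merge s3(28) and s4(47): 75
merge 75 and s1(121): 196
merge s2(134) and s5(188): 322
merge 196 and 322: 518
Maximum depth reached is 3.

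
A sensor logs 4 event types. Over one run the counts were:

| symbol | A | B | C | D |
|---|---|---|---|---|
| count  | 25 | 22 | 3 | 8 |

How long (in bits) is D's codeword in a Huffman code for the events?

Huffman merges, smallest pair first:
C(3) + D(8) → 11
11 + B(22) → 33
A(25) + 33 → 58
D sits 3 levels below the root, so its codeword is 3 bits.

3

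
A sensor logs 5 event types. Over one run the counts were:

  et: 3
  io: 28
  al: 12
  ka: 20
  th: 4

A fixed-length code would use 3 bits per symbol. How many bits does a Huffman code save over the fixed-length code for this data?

Fixed-length: 3 bits × 67 symbols = 201 bits.
Huffman merges:
et(3) + th(4) → 7
7 + al(12) → 19
19 + ka(20) → 39
io(28) + 39 → 67
Huffman total = 7 + 19 + 39 + 67 = 132 bits.
Saving = 201 − 132 = 69 bits.

69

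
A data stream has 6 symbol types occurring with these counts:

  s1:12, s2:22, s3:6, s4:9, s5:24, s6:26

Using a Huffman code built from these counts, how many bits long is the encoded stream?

Build the Huffman tree bottom-up:
s3(6) + s4(9) → 15
s1(12) + 15 → 27
s2(22) + s5(24) → 46
s6(26) + 27 → 53
46 + 53 → 99
Each symbol's bit-cost is frequency × depth; summing gives 240 bits (equivalently 15 + 27 + 46 + 53 + 99).

240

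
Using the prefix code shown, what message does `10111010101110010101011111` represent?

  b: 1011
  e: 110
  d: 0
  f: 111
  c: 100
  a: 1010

Read left to right; each codeword is recognised as soon as it completes (prefix code):
  1011→b | 1010→a | 1011→b | 100→c | 1010→a | 1011→b | 111→f
Decoded message: babcabf

babcabf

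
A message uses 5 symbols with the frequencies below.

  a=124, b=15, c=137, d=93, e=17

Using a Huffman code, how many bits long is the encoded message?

792

Merge the two smallest weights repeatedly:
b(15) + e(17) → 32
32 + d(93) → 125
a(124) + 125 → 249
c(137) + 249 → 386
Total encoded bits = sum of merged weights = 32 + 125 + 249 + 386 = 792.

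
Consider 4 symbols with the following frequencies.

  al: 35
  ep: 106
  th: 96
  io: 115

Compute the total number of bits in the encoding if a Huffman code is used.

704

Build the Huffman tree bottom-up:
combine al(35), th(96) → 131
combine ep(106), io(115) → 221
combine 131, 221 → 352
The encoded length is the sum of every internal node's weight: 131 + 221 + 352 = 704 bits.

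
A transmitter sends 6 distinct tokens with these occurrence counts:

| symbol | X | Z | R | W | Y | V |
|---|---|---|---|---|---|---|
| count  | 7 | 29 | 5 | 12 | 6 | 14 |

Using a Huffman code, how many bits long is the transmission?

172

Merge the two smallest weights repeatedly:
combine R(5), Y(6) → 11
combine X(7), 11 → 18
combine W(12), V(14) → 26
combine 18, 26 → 44
combine Z(29), 44 → 73
The encoded length is the sum of every internal node's weight: 11 + 18 + 26 + 44 + 73 = 172 bits.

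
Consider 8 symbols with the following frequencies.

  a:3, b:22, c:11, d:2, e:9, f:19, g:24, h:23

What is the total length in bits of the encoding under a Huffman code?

Merge the two smallest weights repeatedly:
combine d(2), a(3) → 5
combine 5, e(9) → 14
combine c(11), 14 → 25
combine f(19), b(22) → 41
combine h(23), g(24) → 47
combine 25, 41 → 66
combine 47, 66 → 113
Each symbol's bit-cost is frequency × depth; summing gives 311 bits (equivalently 5 + 14 + 25 + 41 + 47 + 66 + 113).

311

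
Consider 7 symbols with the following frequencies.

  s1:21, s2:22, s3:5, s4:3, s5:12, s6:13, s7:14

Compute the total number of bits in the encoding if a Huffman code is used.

235

Merge the two smallest weights repeatedly:
merge s4(3) and s3(5): 8
merge 8 and s5(12): 20
merge s6(13) and s7(14): 27
merge 20 and s1(21): 41
merge s2(22) and 27: 49
merge 41 and 49: 90
Each symbol's bit-cost is frequency × depth; summing gives 235 bits (equivalently 8 + 20 + 27 + 41 + 49 + 90).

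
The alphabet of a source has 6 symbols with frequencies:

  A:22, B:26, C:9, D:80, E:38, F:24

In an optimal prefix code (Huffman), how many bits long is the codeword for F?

3

Build the tree from the bottom:
merge C(9) and A(22): 31
merge F(24) and B(26): 50
merge 31 and E(38): 69
merge 50 and 69: 119
merge D(80) and 119: 199
F's leaf is at depth 3, giving a 3-bit codeword.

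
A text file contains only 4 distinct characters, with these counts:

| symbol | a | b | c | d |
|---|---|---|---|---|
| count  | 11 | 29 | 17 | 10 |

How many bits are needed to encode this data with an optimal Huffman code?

Build the Huffman tree bottom-up:
combine d(10), a(11) → 21
combine c(17), 21 → 38
combine b(29), 38 → 67
Total encoded bits = sum of merged weights = 21 + 38 + 67 = 126.

126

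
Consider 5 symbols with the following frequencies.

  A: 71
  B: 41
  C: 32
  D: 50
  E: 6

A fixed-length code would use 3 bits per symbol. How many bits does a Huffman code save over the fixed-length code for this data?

162

Fixed-length: 3 bits × 200 symbols = 600 bits.
Huffman merges:
combine E(6), C(32) → 38
combine 38, B(41) → 79
combine D(50), A(71) → 121
combine 79, 121 → 200
Huffman total = 38 + 79 + 121 + 200 = 438 bits.
Saving = 600 − 438 = 162 bits.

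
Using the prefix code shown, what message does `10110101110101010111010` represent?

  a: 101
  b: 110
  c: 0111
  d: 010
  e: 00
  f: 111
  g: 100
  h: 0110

Read left to right; each codeword is recognised as soon as it completes (prefix code):
  101→a | 101→a | 0111→c | 010→d | 101→a | 0111→c | 010→d
Decoded message: aacdacd

aacdacd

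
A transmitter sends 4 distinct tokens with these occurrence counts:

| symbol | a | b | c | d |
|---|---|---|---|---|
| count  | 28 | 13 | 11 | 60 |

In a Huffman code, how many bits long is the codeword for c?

3

Huffman merges, smallest pair first:
combine c(11), b(13) → 24
combine 24, a(28) → 52
combine 52, d(60) → 112
c's leaf is at depth 3, giving a 3-bit codeword.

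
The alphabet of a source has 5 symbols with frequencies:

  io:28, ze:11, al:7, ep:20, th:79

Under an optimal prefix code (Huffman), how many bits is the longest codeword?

4

Merge the two lowest-weight nodes at each step:
combine al(7), ze(11) → 18
combine 18, ep(20) → 38
combine io(28), 38 → 66
combine 66, th(79) → 145
Maximum depth reached is 4.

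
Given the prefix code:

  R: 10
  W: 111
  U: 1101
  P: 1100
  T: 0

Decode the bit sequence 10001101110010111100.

RTTUPRWRT

Read left to right; each codeword is recognised as soon as it completes (prefix code):
  10→R | 0→T | 0→T | 1101→U | 1100→P | 10→R | 111→W | 10→R | 0→T
Decoded message: RTTUPRWRT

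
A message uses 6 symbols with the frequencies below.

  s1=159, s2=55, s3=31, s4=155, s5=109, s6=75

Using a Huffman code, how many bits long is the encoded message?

1415

Merge the two smallest weights repeatedly:
merge s3(31) and s2(55): 86
merge s6(75) and 86: 161
merge s5(109) and s4(155): 264
merge s1(159) and 161: 320
merge 264 and 320: 584
Each symbol's bit-cost is frequency × depth; summing gives 1415 bits (equivalently 86 + 161 + 264 + 320 + 584).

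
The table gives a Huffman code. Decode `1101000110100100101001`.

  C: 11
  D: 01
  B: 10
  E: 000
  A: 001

Read left to right; each codeword is recognised as soon as it completes (prefix code):
  11→C | 01→D | 000→E | 11→C | 01→D | 001→A | 001→A | 01→D | 001→A
Decoded message: CDECDAADA

CDECDAADA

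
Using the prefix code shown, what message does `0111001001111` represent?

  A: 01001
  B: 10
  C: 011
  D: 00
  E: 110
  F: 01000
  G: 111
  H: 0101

CBAG

Read left to right; each codeword is recognised as soon as it completes (prefix code):
  011→C | 10→B | 01001→A | 111→G
Decoded message: CBAG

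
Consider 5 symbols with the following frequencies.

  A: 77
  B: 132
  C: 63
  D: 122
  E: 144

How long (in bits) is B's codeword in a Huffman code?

2

Repeatedly merge the two smallest:
combine C(63), A(77) → 140
combine D(122), B(132) → 254
combine 140, E(144) → 284
combine 254, 284 → 538
The subtree containing B is merged 2 times, so code length = 2.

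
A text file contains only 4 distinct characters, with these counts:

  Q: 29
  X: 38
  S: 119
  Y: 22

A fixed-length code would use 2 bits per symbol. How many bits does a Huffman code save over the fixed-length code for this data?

Fixed-length: 2 bits × 208 symbols = 416 bits.
Huffman merges:
combine Y(22), Q(29) → 51
combine X(38), 51 → 89
combine 89, S(119) → 208
Huffman total = 51 + 89 + 208 = 348 bits.
Saving = 416 − 348 = 68 bits.

68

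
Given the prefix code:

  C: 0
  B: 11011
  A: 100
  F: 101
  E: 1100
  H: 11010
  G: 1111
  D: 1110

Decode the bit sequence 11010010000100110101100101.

HCACCAHEF

Read left to right; each codeword is recognised as soon as it completes (prefix code):
  11010→H | 0→C | 100→A | 0→C | 0→C | 100→A | 11010→H | 1100→E | 101→F
Decoded message: HCACCAHEF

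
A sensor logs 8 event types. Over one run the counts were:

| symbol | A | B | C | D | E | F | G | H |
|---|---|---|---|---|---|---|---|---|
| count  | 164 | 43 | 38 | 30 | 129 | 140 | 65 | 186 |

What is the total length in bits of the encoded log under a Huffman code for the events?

2211

Greedily combine the two least-frequent nodes:
D(30) + C(38) → 68
B(43) + G(65) → 108
68 + 108 → 176
E(129) + F(140) → 269
A(164) + 176 → 340
H(186) + 269 → 455
340 + 455 → 795
Total encoded bits = sum of merged weights = 68 + 108 + 176 + 269 + 340 + 455 + 795 = 2211.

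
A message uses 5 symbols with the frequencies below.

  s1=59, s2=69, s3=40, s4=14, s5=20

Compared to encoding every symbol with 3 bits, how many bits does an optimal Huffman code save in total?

Fixed-length: 3 bits × 202 symbols = 606 bits.
Huffman merges:
merge s4(14) and s5(20): 34
merge 34 and s3(40): 74
merge s1(59) and s2(69): 128
merge 74 and 128: 202
Huffman total = 34 + 74 + 128 + 202 = 438 bits.
Saving = 606 − 438 = 168 bits.

168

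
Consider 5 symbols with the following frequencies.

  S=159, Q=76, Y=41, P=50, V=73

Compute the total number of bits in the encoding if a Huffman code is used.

879

Merge the two smallest weights repeatedly:
Y(41) + P(50) → 91
V(73) + Q(76) → 149
91 + 149 → 240
S(159) + 240 → 399
The encoded length is the sum of every internal node's weight: 91 + 149 + 240 + 399 = 879 bits.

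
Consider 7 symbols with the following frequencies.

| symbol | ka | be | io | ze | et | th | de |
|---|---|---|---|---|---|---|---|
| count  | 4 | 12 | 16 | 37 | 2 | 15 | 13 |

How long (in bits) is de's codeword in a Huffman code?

Huffman merges, smallest pair first:
merge et(2) and ka(4): 6
merge 6 and be(12): 18
merge de(13) and th(15): 28
merge io(16) and 18: 34
merge 28 and 34: 62
merge ze(37) and 62: 99
The subtree containing de is merged 3 times, so code length = 3.

3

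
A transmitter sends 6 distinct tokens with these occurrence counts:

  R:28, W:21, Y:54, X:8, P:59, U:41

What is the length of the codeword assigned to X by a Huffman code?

4

Huffman merges, smallest pair first:
combine X(8), W(21) → 29
combine R(28), 29 → 57
combine U(41), Y(54) → 95
combine 57, P(59) → 116
combine 95, 116 → 211
The subtree containing X is merged 4 times, so code length = 4.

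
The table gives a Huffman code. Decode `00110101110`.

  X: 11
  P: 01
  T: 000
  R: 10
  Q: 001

Read left to right; each codeword is recognised as soon as it completes (prefix code):
  001→Q | 10→R | 10→R | 11→X | 10→R
Decoded message: QRRXR

QRRXR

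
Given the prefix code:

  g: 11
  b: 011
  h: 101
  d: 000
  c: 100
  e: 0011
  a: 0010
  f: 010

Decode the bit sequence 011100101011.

bchb

Read left to right; each codeword is recognised as soon as it completes (prefix code):
  011→b | 100→c | 101→h | 011→b
Decoded message: bchb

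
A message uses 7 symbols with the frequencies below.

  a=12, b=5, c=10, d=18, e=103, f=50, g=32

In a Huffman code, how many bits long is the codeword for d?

Huffman merges, smallest pair first:
b(5) + c(10) → 15
a(12) + 15 → 27
d(18) + 27 → 45
g(32) + 45 → 77
f(50) + 77 → 127
e(103) + 127 → 230
d sits 4 levels below the root, so its codeword is 4 bits.

4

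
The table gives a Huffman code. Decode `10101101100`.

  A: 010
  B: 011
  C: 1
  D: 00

CACCBD

Read left to right; each codeword is recognised as soon as it completes (prefix code):
  1→C | 010→A | 1→C | 1→C | 011→B | 00→D
Decoded message: CACCBD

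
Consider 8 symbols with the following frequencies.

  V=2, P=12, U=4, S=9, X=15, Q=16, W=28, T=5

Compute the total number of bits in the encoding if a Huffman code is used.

246

Greedily combine the two least-frequent nodes:
combine V(2), U(4) → 6
combine T(5), 6 → 11
combine S(9), 11 → 20
combine P(12), X(15) → 27
combine Q(16), 20 → 36
combine 27, W(28) → 55
combine 36, 55 → 91
The encoded length is the sum of every internal node's weight: 6 + 11 + 20 + 27 + 36 + 55 + 91 = 246 bits.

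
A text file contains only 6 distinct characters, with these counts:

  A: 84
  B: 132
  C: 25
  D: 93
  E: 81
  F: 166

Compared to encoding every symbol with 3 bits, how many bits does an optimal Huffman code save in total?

Fixed-length: 3 bits × 581 symbols = 1743 bits.
Huffman merges:
C(25) + E(81) → 106
A(84) + D(93) → 177
106 + B(132) → 238
F(166) + 177 → 343
238 + 343 → 581
Huffman total = 106 + 177 + 238 + 343 + 581 = 1445 bits.
Saving = 1743 − 1445 = 298 bits.

298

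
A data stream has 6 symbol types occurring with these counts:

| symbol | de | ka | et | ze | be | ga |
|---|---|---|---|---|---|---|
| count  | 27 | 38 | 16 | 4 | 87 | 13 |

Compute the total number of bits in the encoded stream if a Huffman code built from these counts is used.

Build the Huffman tree bottom-up:
ze(4) + ga(13) → 17
et(16) + 17 → 33
de(27) + 33 → 60
ka(38) + 60 → 98
be(87) + 98 → 185
The encoded length is the sum of every internal node's weight: 17 + 33 + 60 + 98 + 185 = 393 bits.

393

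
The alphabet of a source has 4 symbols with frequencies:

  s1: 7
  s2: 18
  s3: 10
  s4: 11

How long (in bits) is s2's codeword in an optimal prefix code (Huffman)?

1

Repeatedly merge the two smallest:
combine s1(7), s3(10) → 17
combine s4(11), 17 → 28
combine s2(18), 28 → 46
s2 is merged only at the final step, so code length = 1.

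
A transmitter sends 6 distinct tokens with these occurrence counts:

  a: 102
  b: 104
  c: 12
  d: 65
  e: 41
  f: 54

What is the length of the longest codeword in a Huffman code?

4

Merge the two lowest-weight nodes at each step:
combine c(12), e(41) → 53
combine 53, f(54) → 107
combine d(65), a(102) → 167
combine b(104), 107 → 211
combine 167, 211 → 378
The first pair merged (c, e) ends up deepest, at depth 4.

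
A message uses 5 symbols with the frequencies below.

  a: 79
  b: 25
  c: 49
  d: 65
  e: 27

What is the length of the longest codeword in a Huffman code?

Merge the two lowest-weight nodes at each step:
combine b(25), e(27) → 52
combine c(49), 52 → 101
combine d(65), a(79) → 144
combine 101, 144 → 245
The first pair merged (b, e) ends up deepest, at depth 3.

3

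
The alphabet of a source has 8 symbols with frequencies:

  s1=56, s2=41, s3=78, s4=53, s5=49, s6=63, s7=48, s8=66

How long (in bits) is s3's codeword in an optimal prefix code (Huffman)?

3

Build the tree from the bottom:
combine s2(41), s7(48) → 89
combine s5(49), s4(53) → 102
combine s1(56), s6(63) → 119
combine s8(66), s3(78) → 144
combine 89, 102 → 191
combine 119, 144 → 263
combine 191, 263 → 454
The subtree containing s3 is merged 3 times, so code length = 3.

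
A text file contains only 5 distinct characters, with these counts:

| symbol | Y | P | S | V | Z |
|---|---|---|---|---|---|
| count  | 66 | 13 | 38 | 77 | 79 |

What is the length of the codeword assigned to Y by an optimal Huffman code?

2

Build the tree from the bottom:
combine P(13), S(38) → 51
combine 51, Y(66) → 117
combine V(77), Z(79) → 156
combine 117, 156 → 273
The subtree containing Y is merged 2 times, so code length = 2.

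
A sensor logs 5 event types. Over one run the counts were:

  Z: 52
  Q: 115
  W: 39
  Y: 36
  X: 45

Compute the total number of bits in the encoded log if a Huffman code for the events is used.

Build the Huffman tree bottom-up:
merge Y(36) and W(39): 75
merge X(45) and Z(52): 97
merge 75 and 97: 172
merge Q(115) and 172: 287
Each symbol's bit-cost is frequency × depth; summing gives 631 bits (equivalently 75 + 97 + 172 + 287).

631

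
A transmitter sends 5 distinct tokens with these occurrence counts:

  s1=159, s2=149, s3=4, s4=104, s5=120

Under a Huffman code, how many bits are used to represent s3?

3

Repeatedly merge the two smallest:
combine s3(4), s4(104) → 108
combine 108, s5(120) → 228
combine s2(149), s1(159) → 308
combine 228, 308 → 536
s3's leaf is at depth 3, giving a 3-bit codeword.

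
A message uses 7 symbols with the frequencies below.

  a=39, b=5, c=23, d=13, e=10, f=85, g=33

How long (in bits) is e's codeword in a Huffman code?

Repeatedly merge the two smallest:
b(5) + e(10) → 15
d(13) + 15 → 28
c(23) + 28 → 51
g(33) + a(39) → 72
51 + 72 → 123
f(85) + 123 → 208
The subtree containing e is merged 5 times, so code length = 5.

5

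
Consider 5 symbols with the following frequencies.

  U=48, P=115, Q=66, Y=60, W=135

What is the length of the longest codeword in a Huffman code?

Merge the two lowest-weight nodes at each step:
merge U(48) and Y(60): 108
merge Q(66) and 108: 174
merge P(115) and W(135): 250
merge 174 and 250: 424
Maximum depth reached is 3.

3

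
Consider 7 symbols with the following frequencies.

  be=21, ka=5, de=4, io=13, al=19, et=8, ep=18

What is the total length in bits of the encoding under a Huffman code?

Greedily combine the two least-frequent nodes:
merge de(4) and ka(5): 9
merge et(8) and 9: 17
merge io(13) and 17: 30
merge ep(18) and al(19): 37
merge be(21) and 30: 51
merge 37 and 51: 88
Total encoded bits = sum of merged weights = 9 + 17 + 30 + 37 + 51 + 88 = 232.

232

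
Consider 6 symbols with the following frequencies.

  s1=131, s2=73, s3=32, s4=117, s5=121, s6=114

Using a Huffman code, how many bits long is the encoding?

1500

Build the Huffman tree bottom-up:
s3(32) + s2(73) → 105
105 + s6(114) → 219
s4(117) + s5(121) → 238
s1(131) + 219 → 350
238 + 350 → 588
The encoded length is the sum of every internal node's weight: 105 + 219 + 238 + 350 + 588 = 1500 bits.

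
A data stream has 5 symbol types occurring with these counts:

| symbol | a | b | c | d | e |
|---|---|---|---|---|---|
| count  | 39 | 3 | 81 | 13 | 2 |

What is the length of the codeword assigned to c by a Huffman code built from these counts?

1

Build the tree from the bottom:
combine e(2), b(3) → 5
combine 5, d(13) → 18
combine 18, a(39) → 57
combine 57, c(81) → 138
c is a child of the root — depth 1, so its codeword is a single bit.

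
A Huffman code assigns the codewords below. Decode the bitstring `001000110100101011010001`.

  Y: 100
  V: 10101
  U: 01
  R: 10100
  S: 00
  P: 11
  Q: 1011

Read left to right; each codeword is recognised as soon as it completes (prefix code):
  00→S | 100→Y | 01→U | 10100→R | 10101→V | 10100→R | 01→U
Decoded message: SYURVRU

SYURVRU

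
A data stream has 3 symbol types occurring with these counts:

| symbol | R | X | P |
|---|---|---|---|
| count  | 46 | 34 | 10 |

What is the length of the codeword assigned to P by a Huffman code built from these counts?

2

Huffman merges, smallest pair first:
merge P(10) and X(34): 44
merge 44 and R(46): 90
The subtree containing P is merged 2 times, so code length = 2.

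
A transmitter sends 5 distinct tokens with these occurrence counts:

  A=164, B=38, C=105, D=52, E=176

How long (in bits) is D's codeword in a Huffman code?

Huffman merges, smallest pair first:
combine B(38), D(52) → 90
combine 90, C(105) → 195
combine A(164), E(176) → 340
combine 195, 340 → 535
D sits 3 levels below the root, so its codeword is 3 bits.

3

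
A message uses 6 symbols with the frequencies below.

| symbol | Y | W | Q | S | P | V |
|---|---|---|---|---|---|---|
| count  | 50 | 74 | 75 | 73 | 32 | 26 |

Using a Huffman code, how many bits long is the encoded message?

826

Merge the two smallest weights repeatedly:
combine V(26), P(32) → 58
combine Y(50), 58 → 108
combine S(73), W(74) → 147
combine Q(75), 108 → 183
combine 147, 183 → 330
The encoded length is the sum of every internal node's weight: 58 + 108 + 147 + 183 + 330 = 826 bits.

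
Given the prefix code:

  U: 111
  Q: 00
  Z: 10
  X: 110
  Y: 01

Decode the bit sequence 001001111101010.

Read left to right; each codeword is recognised as soon as it completes (prefix code):
  00→Q | 10→Z | 01→Y | 111→U | 10→Z | 10→Z | 10→Z
Decoded message: QZYUZZZ

QZYUZZZ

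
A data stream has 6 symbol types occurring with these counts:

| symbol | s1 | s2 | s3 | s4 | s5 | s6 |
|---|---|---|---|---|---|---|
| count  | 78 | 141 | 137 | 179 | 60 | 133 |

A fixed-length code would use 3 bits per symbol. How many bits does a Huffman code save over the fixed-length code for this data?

Fixed-length: 3 bits × 728 symbols = 2184 bits.
Huffman merges:
merge s5(60) and s1(78): 138
merge s6(133) and s3(137): 270
merge 138 and s2(141): 279
merge s4(179) and 270: 449
merge 279 and 449: 728
Huffman total = 138 + 270 + 279 + 449 + 728 = 1864 bits.
Saving = 2184 − 1864 = 320 bits.

320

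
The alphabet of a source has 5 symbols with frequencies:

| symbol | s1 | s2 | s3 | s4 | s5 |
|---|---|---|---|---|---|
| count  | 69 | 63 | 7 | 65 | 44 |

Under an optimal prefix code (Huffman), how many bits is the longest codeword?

3

Merge the two lowest-weight nodes at each step:
merge s3(7) and s5(44): 51
merge 51 and s2(63): 114
merge s4(65) and s1(69): 134
merge 114 and 134: 248
Maximum depth reached is 3.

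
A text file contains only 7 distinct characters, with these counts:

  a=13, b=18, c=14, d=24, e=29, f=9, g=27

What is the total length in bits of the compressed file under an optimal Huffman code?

368

Merge the two smallest weights repeatedly:
merge f(9) and a(13): 22
merge c(14) and b(18): 32
merge 22 and d(24): 46
merge g(27) and e(29): 56
merge 32 and 46: 78
merge 56 and 78: 134
Each symbol's bit-cost is frequency × depth; summing gives 368 bits (equivalently 22 + 32 + 46 + 56 + 78 + 134).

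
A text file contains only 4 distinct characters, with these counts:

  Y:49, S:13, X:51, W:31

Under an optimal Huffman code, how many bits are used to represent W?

Huffman merges, smallest pair first:
merge S(13) and W(31): 44
merge 44 and Y(49): 93
merge X(51) and 93: 144
The subtree containing W is merged 3 times, so code length = 3.

3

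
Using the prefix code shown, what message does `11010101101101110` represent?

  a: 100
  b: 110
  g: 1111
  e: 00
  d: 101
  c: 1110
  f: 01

Read left to right; each codeword is recognised as soon as it completes (prefix code):
  110→b | 101→d | 01→f | 101→d | 101→d | 110→b
Decoded message: bdfddb

bdfddb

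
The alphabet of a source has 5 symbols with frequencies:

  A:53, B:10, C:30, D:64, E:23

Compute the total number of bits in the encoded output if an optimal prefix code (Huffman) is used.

Build the Huffman tree bottom-up:
combine B(10), E(23) → 33
combine C(30), 33 → 63
combine A(53), 63 → 116
combine D(64), 116 → 180
The encoded length is the sum of every internal node's weight: 33 + 63 + 116 + 180 = 392 bits.

392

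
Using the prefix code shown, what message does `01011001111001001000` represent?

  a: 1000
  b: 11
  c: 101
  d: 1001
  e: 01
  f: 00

eedbdfa

Read left to right; each codeword is recognised as soon as it completes (prefix code):
  01→e | 01→e | 1001→d | 11→b | 1001→d | 00→f | 1000→a
Decoded message: eedbdfa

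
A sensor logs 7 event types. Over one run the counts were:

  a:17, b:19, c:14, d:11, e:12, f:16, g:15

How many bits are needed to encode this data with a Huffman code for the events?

293

Greedily combine the two least-frequent nodes:
merge d(11) and e(12): 23
merge c(14) and g(15): 29
merge f(16) and a(17): 33
merge b(19) and 23: 42
merge 29 and 33: 62
merge 42 and 62: 104
The encoded length is the sum of every internal node's weight: 23 + 29 + 33 + 42 + 62 + 104 = 293 bits.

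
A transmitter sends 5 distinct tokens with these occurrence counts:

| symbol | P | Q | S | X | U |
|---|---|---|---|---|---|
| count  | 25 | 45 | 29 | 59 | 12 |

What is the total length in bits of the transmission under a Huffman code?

377

Build the Huffman tree bottom-up:
U(12) + P(25) → 37
S(29) + 37 → 66
Q(45) + X(59) → 104
66 + 104 → 170
Total encoded bits = sum of merged weights = 37 + 66 + 104 + 170 = 377.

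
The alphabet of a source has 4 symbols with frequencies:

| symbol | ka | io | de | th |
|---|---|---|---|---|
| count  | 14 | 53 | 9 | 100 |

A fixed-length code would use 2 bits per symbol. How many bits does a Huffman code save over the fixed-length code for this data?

77

Fixed-length: 2 bits × 176 symbols = 352 bits.
Huffman merges:
de(9) + ka(14) → 23
23 + io(53) → 76
76 + th(100) → 176
Huffman total = 23 + 76 + 176 = 275 bits.
Saving = 352 − 275 = 77 bits.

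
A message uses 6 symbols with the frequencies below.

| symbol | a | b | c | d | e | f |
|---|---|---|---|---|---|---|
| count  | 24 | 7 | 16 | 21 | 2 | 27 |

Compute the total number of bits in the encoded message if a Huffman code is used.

228

Merge the two smallest weights repeatedly:
merge e(2) and b(7): 9
merge 9 and c(16): 25
merge d(21) and a(24): 45
merge 25 and f(27): 52
merge 45 and 52: 97
Each symbol's bit-cost is frequency × depth; summing gives 228 bits (equivalently 9 + 25 + 45 + 52 + 97).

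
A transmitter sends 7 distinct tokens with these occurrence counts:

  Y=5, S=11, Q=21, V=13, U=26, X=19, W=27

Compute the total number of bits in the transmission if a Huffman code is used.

329

Greedily combine the two least-frequent nodes:
Y(5) + S(11) → 16
V(13) + 16 → 29
X(19) + Q(21) → 40
U(26) + W(27) → 53
29 + 40 → 69
53 + 69 → 122
Total encoded bits = sum of merged weights = 16 + 29 + 40 + 53 + 69 + 122 = 329.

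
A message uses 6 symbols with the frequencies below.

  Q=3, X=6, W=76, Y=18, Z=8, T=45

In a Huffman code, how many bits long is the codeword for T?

Huffman merges, smallest pair first:
Q(3) + X(6) → 9
Z(8) + 9 → 17
17 + Y(18) → 35
35 + T(45) → 80
W(76) + 80 → 156
T's leaf is at depth 2, giving a 2-bit codeword.

2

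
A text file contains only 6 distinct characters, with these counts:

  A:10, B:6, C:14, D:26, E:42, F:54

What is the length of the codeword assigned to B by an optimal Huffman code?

Repeatedly merge the two smallest:
B(6) + A(10) → 16
C(14) + 16 → 30
D(26) + 30 → 56
E(42) + F(54) → 96
56 + 96 → 152
B sits 4 levels below the root, so its codeword is 4 bits.

4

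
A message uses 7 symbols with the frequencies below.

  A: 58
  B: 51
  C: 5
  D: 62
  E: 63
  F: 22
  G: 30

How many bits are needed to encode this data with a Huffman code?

774

Merge the two smallest weights repeatedly:
combine C(5), F(22) → 27
combine 27, G(30) → 57
combine B(51), 57 → 108
combine A(58), D(62) → 120
combine E(63), 108 → 171
combine 120, 171 → 291
Each symbol's bit-cost is frequency × depth; summing gives 774 bits (equivalently 27 + 57 + 108 + 120 + 171 + 291).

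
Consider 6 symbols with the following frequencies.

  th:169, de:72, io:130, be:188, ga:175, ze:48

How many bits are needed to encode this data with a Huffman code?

1934

Merge the two smallest weights repeatedly:
ze(48) + de(72) → 120
120 + io(130) → 250
th(169) + ga(175) → 344
be(188) + 250 → 438
344 + 438 → 782
The encoded length is the sum of every internal node's weight: 120 + 250 + 344 + 438 + 782 = 1934 bits.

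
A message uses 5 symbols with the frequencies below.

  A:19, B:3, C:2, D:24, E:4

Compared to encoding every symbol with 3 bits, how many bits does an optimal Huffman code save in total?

Fixed-length: 3 bits × 52 symbols = 156 bits.
Huffman merges:
merge C(2) and B(3): 5
merge E(4) and 5: 9
merge 9 and A(19): 28
merge D(24) and 28: 52
Huffman total = 5 + 9 + 28 + 52 = 94 bits.
Saving = 156 − 94 = 62 bits.

62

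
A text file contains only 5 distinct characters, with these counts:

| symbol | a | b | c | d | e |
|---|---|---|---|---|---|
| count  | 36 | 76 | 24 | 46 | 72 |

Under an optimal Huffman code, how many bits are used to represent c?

Repeatedly merge the two smallest:
c(24) + a(36) → 60
d(46) + 60 → 106
e(72) + b(76) → 148
106 + 148 → 254
c sits 3 levels below the root, so its codeword is 3 bits.

3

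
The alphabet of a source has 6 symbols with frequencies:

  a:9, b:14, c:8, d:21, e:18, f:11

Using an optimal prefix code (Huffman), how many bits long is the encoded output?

Merge the two smallest weights repeatedly:
combine c(8), a(9) → 17
combine f(11), b(14) → 25
combine 17, e(18) → 35
combine d(21), 25 → 46
combine 35, 46 → 81
Each symbol's bit-cost is frequency × depth; summing gives 204 bits (equivalently 17 + 25 + 35 + 46 + 81).

204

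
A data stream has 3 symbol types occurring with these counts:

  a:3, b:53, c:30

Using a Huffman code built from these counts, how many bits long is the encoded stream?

119

Build the Huffman tree bottom-up:
merge a(3) and c(30): 33
merge 33 and b(53): 86
Each symbol's bit-cost is frequency × depth; summing gives 119 bits (equivalently 33 + 86).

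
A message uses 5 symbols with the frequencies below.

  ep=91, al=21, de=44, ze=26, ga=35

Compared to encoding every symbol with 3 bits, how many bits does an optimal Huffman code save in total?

Fixed-length: 3 bits × 217 symbols = 651 bits.
Huffman merges:
merge al(21) and ze(26): 47
merge ga(35) and de(44): 79
merge 47 and 79: 126
merge ep(91) and 126: 217
Huffman total = 47 + 79 + 126 + 217 = 469 bits.
Saving = 651 − 469 = 182 bits.

182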